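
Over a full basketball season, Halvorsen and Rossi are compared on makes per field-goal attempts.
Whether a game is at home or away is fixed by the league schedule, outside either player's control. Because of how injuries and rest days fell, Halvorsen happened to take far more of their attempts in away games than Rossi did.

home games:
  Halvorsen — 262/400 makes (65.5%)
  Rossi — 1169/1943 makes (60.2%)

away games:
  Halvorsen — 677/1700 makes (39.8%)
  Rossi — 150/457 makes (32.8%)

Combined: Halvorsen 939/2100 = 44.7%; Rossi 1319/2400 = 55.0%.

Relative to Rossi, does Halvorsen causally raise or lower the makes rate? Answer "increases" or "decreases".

Game venue satisfies the back-door criterion: it is not a descendant of the player, and it blocks the spurious path from player to outcome. Adjusting for it (i.e., using the within-game venue rates) gives the causal effect.
Within each level — home games: 65.5% vs 60.2%; away games: 39.8% vs 32.8% — Halvorsen is higher every time.

increases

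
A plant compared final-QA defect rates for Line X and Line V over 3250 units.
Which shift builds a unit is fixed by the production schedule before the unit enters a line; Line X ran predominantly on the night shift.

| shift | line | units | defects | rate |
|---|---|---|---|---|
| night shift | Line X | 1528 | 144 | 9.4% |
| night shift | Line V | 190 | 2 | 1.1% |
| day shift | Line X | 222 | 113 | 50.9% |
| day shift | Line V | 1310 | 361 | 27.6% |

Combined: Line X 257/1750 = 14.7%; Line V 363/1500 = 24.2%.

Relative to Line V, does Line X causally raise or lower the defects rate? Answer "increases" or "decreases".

increases

Here shift is a common cause — it drives both which line a case falls under and the outcome. The crude comparison mixes populations; the stratum-specific rates are the causally relevant ones.
Within each level — night shift: 9.4% vs 1.1%; day shift: 50.9% vs 27.6% — Line V is lower every time.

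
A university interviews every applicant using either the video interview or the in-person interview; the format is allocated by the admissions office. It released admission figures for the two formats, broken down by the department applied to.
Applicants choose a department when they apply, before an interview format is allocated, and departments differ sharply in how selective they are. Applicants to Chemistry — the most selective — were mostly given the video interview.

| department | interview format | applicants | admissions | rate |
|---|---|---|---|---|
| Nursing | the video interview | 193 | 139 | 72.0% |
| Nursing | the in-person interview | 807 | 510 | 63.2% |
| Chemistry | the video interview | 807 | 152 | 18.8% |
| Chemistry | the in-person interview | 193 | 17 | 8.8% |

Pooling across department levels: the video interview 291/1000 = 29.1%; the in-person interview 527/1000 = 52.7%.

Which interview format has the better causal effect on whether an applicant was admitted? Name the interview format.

The imbalance in department arose from how applicants were allocated, not from anything the interview format did; and department independently affects the outcome. The pooled gap is confounded — condition on department.
Within each level — Nursing: 72.0% vs 63.2%; Chemistry: 18.8% vs 8.8% — the video interview is higher every time.

the video interview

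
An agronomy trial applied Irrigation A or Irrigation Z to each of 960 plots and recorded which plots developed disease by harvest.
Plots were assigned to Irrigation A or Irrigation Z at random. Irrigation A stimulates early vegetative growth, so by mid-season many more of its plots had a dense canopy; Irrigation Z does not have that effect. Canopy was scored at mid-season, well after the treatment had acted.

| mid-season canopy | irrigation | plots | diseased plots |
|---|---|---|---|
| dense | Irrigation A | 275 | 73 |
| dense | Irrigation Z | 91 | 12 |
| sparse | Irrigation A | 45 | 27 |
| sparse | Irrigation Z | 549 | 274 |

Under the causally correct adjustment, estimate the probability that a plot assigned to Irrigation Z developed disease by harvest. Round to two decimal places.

The stratified and pooled comparisons disagree (Irrigation Z wins within each mid-season canopy; Irrigation A wins overall), so the answer turns on the causal role of mid-season canopy.
Stratifying would compare irrigations among plots the irrigations themselves sorted into mid-season canopy groups — a form of selection on an intermediate. The unconditioned pooled rates give the total causal effect.
So P(outcome | do(Irrigation Z)) is just the pooled rate for Irrigation Z: 286/640 = 0.447.

0.45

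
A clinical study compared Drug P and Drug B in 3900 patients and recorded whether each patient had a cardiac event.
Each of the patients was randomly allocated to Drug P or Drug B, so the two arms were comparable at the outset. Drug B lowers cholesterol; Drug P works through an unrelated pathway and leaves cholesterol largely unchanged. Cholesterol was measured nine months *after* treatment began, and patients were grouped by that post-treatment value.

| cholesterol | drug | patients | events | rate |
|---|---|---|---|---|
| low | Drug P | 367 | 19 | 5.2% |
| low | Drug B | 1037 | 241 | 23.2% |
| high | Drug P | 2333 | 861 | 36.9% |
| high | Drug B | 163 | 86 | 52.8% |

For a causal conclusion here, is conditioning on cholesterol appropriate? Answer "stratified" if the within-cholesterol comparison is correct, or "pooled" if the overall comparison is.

The distribution of cholesterol is itself part of what the drug does — it is an intermediate outcome. Holding it fixed would remove that part of the effect; the total effect is the pooled difference.
Pooled: Drug P 32.6% vs Drug B 27.3%; Drug B is lower overall.

pooled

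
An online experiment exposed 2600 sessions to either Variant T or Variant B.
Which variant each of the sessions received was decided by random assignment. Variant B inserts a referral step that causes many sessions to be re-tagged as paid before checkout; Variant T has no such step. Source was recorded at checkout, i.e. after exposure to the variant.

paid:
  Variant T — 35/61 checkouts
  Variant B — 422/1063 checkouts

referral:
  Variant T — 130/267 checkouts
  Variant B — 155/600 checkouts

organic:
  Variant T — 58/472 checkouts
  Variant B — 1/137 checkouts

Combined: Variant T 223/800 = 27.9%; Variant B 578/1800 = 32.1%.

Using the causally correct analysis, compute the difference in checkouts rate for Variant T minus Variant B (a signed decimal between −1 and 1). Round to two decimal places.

-0.04

Traffic source here is a post-treatment variable shaped by the variant; conditioning on it would introduce bias rather than remove it. The overall comparison is the causal one.
The causal difference is the pooled difference: 0.279 − 0.321 = -0.042.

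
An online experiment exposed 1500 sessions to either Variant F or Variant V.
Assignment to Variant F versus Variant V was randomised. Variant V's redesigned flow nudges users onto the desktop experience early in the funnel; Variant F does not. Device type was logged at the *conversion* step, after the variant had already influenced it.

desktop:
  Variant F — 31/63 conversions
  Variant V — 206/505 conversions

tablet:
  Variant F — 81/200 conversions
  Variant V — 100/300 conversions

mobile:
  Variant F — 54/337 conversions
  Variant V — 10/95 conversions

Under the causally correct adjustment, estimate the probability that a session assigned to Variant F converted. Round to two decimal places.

Within every device type level Variant F has the higher rate, yet pooled Variant V does — Simpson's reversal.
Because the variant influences device type, device type is a post-treatment mediator, not a confounder. Stratifying on it would bias the estimate; the causal effect is the crude pooled difference.
So P(outcome | do(Variant F)) is just the pooled rate for Variant F: 166/600 = 0.277.

0.28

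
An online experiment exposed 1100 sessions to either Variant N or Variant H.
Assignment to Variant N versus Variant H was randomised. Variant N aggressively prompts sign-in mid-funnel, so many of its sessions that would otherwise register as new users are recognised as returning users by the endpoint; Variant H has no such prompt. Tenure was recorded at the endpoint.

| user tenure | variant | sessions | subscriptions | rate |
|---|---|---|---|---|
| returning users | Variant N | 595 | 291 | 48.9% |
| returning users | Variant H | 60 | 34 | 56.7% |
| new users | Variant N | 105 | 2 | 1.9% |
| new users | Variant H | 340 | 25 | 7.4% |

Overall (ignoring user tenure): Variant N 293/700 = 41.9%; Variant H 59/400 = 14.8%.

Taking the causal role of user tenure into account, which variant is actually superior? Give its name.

User tenure here is a post-treatment variable shaped by the variant; conditioning on it would introduce bias rather than remove it. The overall comparison is the causal one.
Pooled: Variant N 41.9% vs Variant H 14.8%; Variant N is higher overall.

Variant N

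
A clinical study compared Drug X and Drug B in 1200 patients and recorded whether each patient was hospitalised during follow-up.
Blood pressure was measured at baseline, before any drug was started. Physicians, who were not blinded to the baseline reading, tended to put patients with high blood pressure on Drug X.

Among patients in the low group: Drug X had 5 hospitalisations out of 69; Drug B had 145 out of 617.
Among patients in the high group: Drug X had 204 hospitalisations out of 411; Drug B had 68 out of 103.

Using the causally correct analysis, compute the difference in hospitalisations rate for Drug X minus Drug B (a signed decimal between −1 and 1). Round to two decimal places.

-0.16

Nothing the drug does changes blood pressure; the imbalance is an allocation artefact. With blood pressure also predicting the outcome, the pooled figure is confounded, and the within-stratum comparison is the causal one.
Adjusting over the population distribution of blood pressure: 0.572·(0.072−0.235) + 0.428·(0.496−0.660) = -0.163.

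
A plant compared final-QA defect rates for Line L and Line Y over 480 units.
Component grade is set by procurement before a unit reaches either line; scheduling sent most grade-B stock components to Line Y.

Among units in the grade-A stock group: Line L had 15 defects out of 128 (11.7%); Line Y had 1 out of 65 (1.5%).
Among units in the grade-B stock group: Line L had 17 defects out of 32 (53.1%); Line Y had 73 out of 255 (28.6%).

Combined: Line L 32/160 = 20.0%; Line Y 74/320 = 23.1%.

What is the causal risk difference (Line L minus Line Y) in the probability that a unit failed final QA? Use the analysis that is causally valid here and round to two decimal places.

+0.19

Within every component grade level Line Y has the lower rate, yet pooled Line L does — Simpson's reversal.
Since component grade is a pre-existing factor (not a product of the line) and it affects the outcome on its own, it is a confounder. The stratified rates, not the pooled rate, identify the causal effect.
Adjusting over the population distribution of component grade: 0.402·(0.117−0.015) + 0.598·(0.531−0.286) = +0.187.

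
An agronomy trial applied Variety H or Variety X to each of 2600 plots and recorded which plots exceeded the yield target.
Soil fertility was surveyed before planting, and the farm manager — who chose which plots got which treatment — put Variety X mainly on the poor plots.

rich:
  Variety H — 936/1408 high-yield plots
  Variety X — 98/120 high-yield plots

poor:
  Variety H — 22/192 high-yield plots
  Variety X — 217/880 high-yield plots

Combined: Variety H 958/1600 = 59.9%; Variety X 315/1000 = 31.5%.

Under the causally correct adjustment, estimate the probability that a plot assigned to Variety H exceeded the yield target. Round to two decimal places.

Here soil fertility is a common cause — it drives both which variety a case falls under and the outcome. The crude comparison mixes populations; the stratum-specific rates are the causally relevant ones.
Standardising Variety H to the population soil fertility mix: 0.588·936/1408 + 0.412·22/192 = 0.438.

0.44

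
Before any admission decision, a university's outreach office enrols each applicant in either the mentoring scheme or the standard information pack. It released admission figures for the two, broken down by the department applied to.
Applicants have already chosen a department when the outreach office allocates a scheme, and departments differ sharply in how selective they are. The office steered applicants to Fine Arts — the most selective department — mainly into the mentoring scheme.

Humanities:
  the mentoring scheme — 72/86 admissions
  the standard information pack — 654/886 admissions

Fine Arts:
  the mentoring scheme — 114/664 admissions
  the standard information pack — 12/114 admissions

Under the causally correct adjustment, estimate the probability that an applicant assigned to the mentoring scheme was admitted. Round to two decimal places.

the mentoring scheme is higher inside every department stratum but the standard information pack is higher in aggregate. Whether to stratify depends on how department relates to the outreach scheme.
Here department is a common cause — it drives both which outreach scheme a case falls under and the outcome. The crude comparison mixes populations; the stratum-specific rates are the causally relevant ones.
Standardising the mentoring scheme to the population department mix: 0.555·72/86 + 0.445·114/664 = 0.541.

0.54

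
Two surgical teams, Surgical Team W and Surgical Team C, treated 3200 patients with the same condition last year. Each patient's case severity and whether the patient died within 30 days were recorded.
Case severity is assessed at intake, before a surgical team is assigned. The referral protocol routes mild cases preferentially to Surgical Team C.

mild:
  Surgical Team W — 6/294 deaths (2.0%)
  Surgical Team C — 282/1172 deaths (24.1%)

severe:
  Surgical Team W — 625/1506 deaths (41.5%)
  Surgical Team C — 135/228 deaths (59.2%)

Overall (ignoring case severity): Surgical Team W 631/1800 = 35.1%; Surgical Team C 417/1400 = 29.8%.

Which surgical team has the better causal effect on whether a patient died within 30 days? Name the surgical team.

Surgical Team W

Case severity differs across surgical teams for reasons unrelated to any effect of the surgical team itself, and it separately predicts the outcome — a classic confounder. We must compare within case severity levels.
Within each level — mild: 2.0% vs 24.1%; severe: 41.5% vs 59.2% — Surgical Team W is lower every time.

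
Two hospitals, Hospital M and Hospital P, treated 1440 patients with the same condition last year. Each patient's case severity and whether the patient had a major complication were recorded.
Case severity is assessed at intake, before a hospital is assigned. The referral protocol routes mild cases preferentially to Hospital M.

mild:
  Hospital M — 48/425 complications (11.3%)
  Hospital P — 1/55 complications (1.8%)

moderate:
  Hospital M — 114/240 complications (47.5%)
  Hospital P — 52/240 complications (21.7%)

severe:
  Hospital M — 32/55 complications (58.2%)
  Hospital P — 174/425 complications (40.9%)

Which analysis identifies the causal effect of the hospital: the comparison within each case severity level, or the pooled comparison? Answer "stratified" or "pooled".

Within every case severity level Hospital P has the lower rate, yet pooled Hospital M does — Simpson's reversal.
Case severity satisfies the back-door criterion: it is not a descendant of the hospital, and it blocks the spurious path from hospital to outcome. Adjusting for it (i.e., using the within-case severity rates) gives the causal effect.
Within each level — mild: 11.3% vs 1.8%; moderate: 47.5% vs 21.7%; severe: 58.2% vs 40.9% — Hospital P is lower every time.

stratified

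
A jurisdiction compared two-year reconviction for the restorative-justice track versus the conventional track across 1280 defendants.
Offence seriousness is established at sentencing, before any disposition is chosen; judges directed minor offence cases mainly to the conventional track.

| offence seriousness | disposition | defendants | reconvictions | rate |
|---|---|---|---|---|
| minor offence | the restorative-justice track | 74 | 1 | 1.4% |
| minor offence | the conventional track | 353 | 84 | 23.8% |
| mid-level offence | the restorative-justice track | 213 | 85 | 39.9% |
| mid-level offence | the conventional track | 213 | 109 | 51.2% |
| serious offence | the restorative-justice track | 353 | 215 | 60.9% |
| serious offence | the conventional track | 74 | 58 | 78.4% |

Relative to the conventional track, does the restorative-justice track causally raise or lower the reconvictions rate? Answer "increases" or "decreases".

Offence seriousness differs across dispositions for reasons unrelated to any effect of the disposition itself, and it separately predicts the outcome — a classic confounder. We must compare within offence seriousness levels.
Within each level — minor offence: 1.4% vs 23.8%; mid-level offence: 39.9% vs 51.2%; serious offence: 60.9% vs 78.4% — the restorative-justice track is lower every time.

decreases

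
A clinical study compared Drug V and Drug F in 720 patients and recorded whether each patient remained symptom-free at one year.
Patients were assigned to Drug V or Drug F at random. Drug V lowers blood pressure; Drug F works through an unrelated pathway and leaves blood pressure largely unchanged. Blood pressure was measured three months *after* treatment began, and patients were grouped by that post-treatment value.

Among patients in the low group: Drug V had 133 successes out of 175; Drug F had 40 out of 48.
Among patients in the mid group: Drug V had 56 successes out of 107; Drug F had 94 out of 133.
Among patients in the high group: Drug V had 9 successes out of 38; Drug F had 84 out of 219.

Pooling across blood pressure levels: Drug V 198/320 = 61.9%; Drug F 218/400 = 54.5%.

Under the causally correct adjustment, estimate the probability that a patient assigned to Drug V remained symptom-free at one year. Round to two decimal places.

Blood pressure is recorded after the drug and is itself shifted by it — it sits on the causal path from drug to outcome. Conditioning on a mediator would strip out part of the effect we want; the pooled comparison gives the total causal effect.
So P(outcome | do(Drug V)) is just the pooled rate for Drug V: 198/320 = 0.619.

0.62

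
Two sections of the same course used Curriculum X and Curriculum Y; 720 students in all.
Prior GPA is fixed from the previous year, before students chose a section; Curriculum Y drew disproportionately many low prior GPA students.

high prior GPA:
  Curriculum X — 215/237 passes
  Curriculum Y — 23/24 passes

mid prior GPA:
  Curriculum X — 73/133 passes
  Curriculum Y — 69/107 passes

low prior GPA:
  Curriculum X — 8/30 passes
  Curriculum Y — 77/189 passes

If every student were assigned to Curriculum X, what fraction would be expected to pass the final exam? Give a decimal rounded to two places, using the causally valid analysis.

0.59

The prior GPA band-specific comparison favours Curriculum Y throughout, but the pooled figures favour Curriculum X. The question is whether to condition on prior GPA band.
Prior GPA band satisfies the back-door criterion: it is not a descendant of the teaching method, and it blocks the spurious path from teaching method to outcome. Adjusting for it (i.e., using the within-prior GPA band rates) gives the causal effect.
Standardising Curriculum X to the population prior GPA band mix: 0.362·215/237 + 0.333·73/133 + 0.304·8/30 = 0.593.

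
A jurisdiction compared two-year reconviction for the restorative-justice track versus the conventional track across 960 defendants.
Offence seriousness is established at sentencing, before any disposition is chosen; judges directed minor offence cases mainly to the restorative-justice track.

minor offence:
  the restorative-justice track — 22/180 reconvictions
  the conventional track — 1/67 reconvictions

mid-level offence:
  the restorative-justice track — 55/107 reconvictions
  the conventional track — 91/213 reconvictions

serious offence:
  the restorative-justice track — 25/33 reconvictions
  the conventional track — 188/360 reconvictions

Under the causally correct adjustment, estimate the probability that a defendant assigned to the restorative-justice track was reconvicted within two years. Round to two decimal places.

0.51

The stratified and pooled comparisons disagree (the conventional track wins within each offence seriousness; the restorative-justice track wins overall), so the answer turns on the causal role of offence seriousness.
Since offence seriousness is a pre-existing factor (not a product of the disposition) and it affects the outcome on its own, it is a confounder. The stratified rates, not the pooled rate, identify the causal effect.
Standardising the restorative-justice track to the population offence seriousness mix: 0.257·22/180 + 0.333·55/107 + 0.409·25/33 = 0.513.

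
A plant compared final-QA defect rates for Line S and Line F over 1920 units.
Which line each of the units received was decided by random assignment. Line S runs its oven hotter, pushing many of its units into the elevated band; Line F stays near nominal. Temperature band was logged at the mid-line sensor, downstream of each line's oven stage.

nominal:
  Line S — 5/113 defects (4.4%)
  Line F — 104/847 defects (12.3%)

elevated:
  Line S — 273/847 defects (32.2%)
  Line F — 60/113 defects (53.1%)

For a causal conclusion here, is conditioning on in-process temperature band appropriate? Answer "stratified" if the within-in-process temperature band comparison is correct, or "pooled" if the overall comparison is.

pooled

The stratified and pooled comparisons disagree (Line S wins within each in-process temperature band; Line F wins overall), so the answer turns on the causal role of in-process temperature band.
In-process temperature band lies on the pathway line → in-process temperature band → outcome, so adjusting for it blocks the indirect effect. For the total causal effect of line, use the unadjusted pooled rates.
Pooled: Line S 29.0% vs Line F 17.1%; Line F is lower overall.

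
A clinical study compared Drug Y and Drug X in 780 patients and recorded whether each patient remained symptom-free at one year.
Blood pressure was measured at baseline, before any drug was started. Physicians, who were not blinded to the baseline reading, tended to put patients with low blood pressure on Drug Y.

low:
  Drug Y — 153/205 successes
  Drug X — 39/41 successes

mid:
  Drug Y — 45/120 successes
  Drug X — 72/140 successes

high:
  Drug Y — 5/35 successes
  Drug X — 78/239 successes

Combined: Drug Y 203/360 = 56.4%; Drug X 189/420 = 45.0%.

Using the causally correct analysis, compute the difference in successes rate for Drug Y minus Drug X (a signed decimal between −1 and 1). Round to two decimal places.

-0.18

The stratified and pooled comparisons disagree (Drug X wins within each blood pressure; Drug Y wins overall), so the answer turns on the causal role of blood pressure.
Blood pressure satisfies the back-door criterion: it is not a descendant of the drug, and it blocks the spurious path from drug to outcome. Adjusting for it (i.e., using the within-blood pressure rates) gives the causal effect.
Adjusting over the population distribution of blood pressure: 0.315·(0.746−0.951) + 0.333·(0.375−0.514) + 0.351·(0.143−0.326) = -0.176.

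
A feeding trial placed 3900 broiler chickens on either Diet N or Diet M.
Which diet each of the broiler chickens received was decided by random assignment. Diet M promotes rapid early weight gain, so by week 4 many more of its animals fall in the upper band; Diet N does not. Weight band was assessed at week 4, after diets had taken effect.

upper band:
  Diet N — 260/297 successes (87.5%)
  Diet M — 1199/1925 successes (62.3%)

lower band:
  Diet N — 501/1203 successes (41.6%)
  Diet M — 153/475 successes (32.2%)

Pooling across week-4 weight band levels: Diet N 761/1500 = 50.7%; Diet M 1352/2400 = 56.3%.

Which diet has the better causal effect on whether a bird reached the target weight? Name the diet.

Week-4 weight band lies on the pathway diet → week-4 weight band → outcome, so adjusting for it blocks the indirect effect. For the total causal effect of diet, use the unadjusted pooled rates.
Pooled: Diet N 50.7% vs Diet M 56.3%; Diet M is higher overall.

Diet M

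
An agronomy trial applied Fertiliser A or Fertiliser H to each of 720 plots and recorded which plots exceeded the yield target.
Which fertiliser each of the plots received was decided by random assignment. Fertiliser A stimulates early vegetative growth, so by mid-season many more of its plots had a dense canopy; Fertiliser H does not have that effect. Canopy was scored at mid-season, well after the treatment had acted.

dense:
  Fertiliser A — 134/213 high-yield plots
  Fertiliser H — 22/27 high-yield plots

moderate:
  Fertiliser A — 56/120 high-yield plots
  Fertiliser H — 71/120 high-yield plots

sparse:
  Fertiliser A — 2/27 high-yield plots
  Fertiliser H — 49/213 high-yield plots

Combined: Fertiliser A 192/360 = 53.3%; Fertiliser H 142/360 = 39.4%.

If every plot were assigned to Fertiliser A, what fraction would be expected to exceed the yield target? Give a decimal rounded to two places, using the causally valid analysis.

Mid-season canopy here is a post-treatment variable shaped by the fertiliser; conditioning on it would introduce bias rather than remove it. The overall comparison is the causal one.
So P(outcome | do(Fertiliser A)) is just the pooled rate for Fertiliser A: 192/360 = 0.533.

0.53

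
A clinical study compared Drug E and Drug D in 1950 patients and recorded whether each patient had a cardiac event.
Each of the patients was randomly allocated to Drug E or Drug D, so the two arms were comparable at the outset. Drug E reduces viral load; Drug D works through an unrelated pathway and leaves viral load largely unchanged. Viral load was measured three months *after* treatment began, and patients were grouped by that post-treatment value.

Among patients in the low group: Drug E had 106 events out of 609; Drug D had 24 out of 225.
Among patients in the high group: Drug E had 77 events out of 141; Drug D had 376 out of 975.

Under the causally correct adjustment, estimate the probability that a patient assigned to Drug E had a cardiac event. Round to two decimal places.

0.24

Because the drug influences viral load, viral load is a post-treatment mediator, not a confounder. Stratifying on it would bias the estimate; the causal effect is the crude pooled difference.
So P(outcome | do(Drug E)) is just the pooled rate for Drug E: 183/750 = 0.244.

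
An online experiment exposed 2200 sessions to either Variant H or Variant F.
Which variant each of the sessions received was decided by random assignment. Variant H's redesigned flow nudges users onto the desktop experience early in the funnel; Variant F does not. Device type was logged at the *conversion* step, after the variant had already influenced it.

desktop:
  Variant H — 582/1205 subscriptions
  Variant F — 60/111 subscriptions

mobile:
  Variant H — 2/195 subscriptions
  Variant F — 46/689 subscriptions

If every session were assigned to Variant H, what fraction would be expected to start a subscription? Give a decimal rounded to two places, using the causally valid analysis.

0.42

The device type-specific comparison favours Variant F throughout, but the pooled figures favour Variant H. The question is whether to condition on device type.
Device type is recorded after the variant and is itself shifted by it — it sits on the causal path from variant to outcome. Conditioning on a mediator would strip out part of the effect we want; the pooled comparison gives the total causal effect.
So P(outcome | do(Variant H)) is just the pooled rate for Variant H: 584/1400 = 0.417.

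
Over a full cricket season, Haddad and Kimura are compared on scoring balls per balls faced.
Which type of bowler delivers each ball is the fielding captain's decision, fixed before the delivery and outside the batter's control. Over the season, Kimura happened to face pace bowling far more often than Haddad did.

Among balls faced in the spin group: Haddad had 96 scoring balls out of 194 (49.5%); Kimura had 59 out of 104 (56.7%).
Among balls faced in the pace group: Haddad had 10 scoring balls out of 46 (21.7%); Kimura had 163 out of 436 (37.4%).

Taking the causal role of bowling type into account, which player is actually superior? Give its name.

Kimura

Here bowling type is a common cause — it drives both which player a case falls under and the outcome. The crude comparison mixes populations; the stratum-specific rates are the causally relevant ones.
Within each level — spin: 49.5% vs 56.7%; pace: 21.7% vs 37.4% — Kimura is higher every time.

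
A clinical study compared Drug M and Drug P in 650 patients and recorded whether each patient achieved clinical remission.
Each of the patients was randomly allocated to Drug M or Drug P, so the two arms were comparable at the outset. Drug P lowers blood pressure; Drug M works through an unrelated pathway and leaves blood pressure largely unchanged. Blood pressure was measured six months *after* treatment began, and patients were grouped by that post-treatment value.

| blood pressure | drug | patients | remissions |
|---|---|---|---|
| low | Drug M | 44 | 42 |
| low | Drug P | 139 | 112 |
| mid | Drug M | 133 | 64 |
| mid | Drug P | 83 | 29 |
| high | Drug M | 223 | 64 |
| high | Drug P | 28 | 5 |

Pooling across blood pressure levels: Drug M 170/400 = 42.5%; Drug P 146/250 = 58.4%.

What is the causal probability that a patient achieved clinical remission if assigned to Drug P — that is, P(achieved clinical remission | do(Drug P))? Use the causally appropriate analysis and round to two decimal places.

0.58

The stratified and pooled comparisons disagree (Drug M wins within each blood pressure; Drug P wins overall), so the answer turns on the causal role of blood pressure.
Blood pressure here is a post-treatment variable shaped by the drug; conditioning on it would introduce bias rather than remove it. The overall comparison is the causal one.
So P(outcome | do(Drug P)) is just the pooled rate for Drug P: 146/250 = 0.584.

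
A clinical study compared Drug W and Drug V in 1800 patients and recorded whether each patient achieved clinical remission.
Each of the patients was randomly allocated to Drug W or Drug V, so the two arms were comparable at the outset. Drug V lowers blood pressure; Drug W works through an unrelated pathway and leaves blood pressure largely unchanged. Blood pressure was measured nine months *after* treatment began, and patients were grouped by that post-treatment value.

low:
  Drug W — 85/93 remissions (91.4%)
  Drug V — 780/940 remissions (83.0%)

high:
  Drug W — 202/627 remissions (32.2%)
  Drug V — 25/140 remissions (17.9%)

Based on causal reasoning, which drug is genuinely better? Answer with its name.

Drug V

The stratified and pooled comparisons disagree (Drug W wins within each blood pressure; Drug V wins overall), so the answer turns on the causal role of blood pressure.
Stratifying would compare drugs among patients the drugs themselves sorted into blood pressure groups — a form of selection on an intermediate. The unconditioned pooled rates give the total causal effect.
Pooled: Drug W 39.9% vs Drug V 74.5%; Drug V is higher overall.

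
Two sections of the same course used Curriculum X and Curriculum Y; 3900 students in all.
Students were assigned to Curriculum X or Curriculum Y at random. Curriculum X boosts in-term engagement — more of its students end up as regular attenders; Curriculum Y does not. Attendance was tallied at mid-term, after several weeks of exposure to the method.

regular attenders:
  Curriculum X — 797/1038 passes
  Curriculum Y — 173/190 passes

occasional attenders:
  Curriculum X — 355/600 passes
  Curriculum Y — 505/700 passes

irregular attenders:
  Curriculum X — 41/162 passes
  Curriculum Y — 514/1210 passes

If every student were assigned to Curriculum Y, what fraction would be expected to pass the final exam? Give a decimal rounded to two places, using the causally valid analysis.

0.57

Mid-term attendance is recorded after the teaching method and is itself shifted by it — it sits on the causal path from teaching method to outcome. Conditioning on a mediator would strip out part of the effect we want; the pooled comparison gives the total causal effect.
So P(outcome | do(Curriculum Y)) is just the pooled rate for Curriculum Y: 1192/2100 = 0.568.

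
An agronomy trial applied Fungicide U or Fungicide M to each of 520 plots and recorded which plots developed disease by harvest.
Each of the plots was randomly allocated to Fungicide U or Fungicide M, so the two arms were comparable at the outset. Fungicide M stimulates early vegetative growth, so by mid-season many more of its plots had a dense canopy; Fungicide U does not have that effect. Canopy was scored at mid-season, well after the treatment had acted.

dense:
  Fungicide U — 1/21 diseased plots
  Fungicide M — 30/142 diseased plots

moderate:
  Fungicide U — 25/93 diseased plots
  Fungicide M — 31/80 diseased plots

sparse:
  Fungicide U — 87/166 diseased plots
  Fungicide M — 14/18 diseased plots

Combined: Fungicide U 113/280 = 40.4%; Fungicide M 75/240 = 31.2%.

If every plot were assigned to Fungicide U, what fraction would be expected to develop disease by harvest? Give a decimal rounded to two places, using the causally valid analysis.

Fungicide U is lower inside every mid-season canopy stratum but Fungicide M is lower in aggregate. Whether to stratify depends on how mid-season canopy relates to the fungicide.
Mid-season canopy lies on the pathway fungicide → mid-season canopy → outcome, so adjusting for it blocks the indirect effect. For the total causal effect of fungicide, use the unadjusted pooled rates.
So P(outcome | do(Fungicide U)) is just the pooled rate for Fungicide U: 113/280 = 0.404.

0.40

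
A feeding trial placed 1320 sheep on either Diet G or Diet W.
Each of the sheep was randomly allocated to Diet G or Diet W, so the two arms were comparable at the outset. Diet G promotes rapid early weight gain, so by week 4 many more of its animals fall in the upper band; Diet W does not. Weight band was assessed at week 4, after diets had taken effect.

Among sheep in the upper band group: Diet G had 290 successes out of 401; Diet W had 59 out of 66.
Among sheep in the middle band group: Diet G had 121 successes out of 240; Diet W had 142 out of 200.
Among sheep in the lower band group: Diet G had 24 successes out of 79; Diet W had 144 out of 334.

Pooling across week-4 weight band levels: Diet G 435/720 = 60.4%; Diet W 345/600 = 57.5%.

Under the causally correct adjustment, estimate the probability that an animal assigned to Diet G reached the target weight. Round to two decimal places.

The stratified and pooled comparisons disagree (Diet W wins within each week-4 weight band; Diet G wins overall), so the answer turns on the causal role of week-4 weight band.
Because the diet influences week-4 weight band, week-4 weight band is a post-treatment mediator, not a confounder. Stratifying on it would bias the estimate; the causal effect is the crude pooled difference.
So P(outcome | do(Diet G)) is just the pooled rate for Diet G: 435/720 = 0.604.

0.60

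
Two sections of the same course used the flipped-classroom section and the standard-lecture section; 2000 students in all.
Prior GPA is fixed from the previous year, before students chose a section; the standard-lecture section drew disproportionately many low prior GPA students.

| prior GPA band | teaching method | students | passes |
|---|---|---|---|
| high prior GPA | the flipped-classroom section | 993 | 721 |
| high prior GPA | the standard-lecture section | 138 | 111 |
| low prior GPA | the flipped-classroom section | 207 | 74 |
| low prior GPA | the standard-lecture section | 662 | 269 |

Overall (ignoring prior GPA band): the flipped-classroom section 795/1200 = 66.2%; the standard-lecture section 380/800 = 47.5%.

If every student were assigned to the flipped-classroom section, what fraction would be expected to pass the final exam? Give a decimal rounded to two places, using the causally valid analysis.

Since prior GPA band is a pre-existing factor (not a product of the teaching method) and it affects the outcome on its own, it is a confounder. The stratified rates, not the pooled rate, identify the causal effect.
Standardising the flipped-classroom section to the population prior GPA band mix: 0.566·721/993 + 0.434·74/207 = 0.566.

0.57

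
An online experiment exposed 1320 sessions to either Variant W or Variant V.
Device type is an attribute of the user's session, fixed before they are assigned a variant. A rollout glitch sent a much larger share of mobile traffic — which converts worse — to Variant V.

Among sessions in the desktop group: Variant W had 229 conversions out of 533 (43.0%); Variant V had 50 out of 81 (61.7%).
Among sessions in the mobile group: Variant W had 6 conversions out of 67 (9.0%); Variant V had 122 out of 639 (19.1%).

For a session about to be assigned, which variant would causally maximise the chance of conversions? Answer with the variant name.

Within every device type level Variant V has the higher rate, yet pooled Variant W does — Simpson's reversal.
The imbalance in device type arose from how sessions were allocated, not from anything the variant did; and device type independently affects the outcome. The pooled gap is confounded — condition on device type.
Within each level — desktop: 43.0% vs 61.7%; mobile: 9.0% vs 19.1% — Variant V is higher every time.

Variant V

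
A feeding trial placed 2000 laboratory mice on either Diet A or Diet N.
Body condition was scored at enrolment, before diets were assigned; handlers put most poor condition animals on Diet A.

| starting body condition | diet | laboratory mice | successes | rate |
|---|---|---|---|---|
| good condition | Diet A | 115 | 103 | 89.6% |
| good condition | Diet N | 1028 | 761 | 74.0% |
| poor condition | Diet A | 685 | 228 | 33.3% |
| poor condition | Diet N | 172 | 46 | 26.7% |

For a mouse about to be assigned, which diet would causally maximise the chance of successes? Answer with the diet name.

Here starting body condition is a common cause — it drives both which diet a case falls under and the outcome. The crude comparison mixes populations; the stratum-specific rates are the causally relevant ones.
Within each level — good condition: 89.6% vs 74.0%; poor condition: 33.3% vs 26.7% — Diet A is higher every time.

Diet A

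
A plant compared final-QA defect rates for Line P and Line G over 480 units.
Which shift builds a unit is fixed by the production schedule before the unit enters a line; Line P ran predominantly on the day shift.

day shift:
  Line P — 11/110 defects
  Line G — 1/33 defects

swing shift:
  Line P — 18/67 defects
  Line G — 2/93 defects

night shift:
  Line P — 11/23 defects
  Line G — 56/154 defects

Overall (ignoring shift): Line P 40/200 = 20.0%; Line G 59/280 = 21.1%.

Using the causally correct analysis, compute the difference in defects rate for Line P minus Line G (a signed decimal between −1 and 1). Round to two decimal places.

+0.15

Shift differs across lines for reasons unrelated to any effect of the line itself, and it separately predicts the outcome — a classic confounder. We must compare within shift levels.
Adjusting over the population distribution of shift: 0.298·(0.100−0.030) + 0.333·(0.269−0.022) + 0.369·(0.478−0.364) = +0.145.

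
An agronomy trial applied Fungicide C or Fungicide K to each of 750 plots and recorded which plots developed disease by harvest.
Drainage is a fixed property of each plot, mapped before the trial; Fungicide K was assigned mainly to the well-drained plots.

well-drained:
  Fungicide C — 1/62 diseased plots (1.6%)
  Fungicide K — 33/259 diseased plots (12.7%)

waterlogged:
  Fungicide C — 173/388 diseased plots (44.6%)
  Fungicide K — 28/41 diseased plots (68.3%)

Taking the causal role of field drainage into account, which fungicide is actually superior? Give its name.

Fungicide C

The stratified and pooled comparisons disagree (Fungicide C wins within each field drainage; Fungicide K wins overall), so the answer turns on the causal role of field drainage.
Nothing the fungicide does changes field drainage; the imbalance is an allocation artefact. With field drainage also predicting the outcome, the pooled figure is confounded, and the within-stratum comparison is the causal one.
Within each level — well-drained: 1.6% vs 12.7%; waterlogged: 44.6% vs 68.3% — Fungicide C is lower every time.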